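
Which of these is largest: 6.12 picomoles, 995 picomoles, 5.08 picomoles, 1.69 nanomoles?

6.12 picomoles = 0.00000000000612 moles
995 picomoles = 0.000000000995 moles
5.08 picomoles = 0.00000000000508 moles
1.69 nanomoles = 0.00000000169 moles

1.69 nanomoles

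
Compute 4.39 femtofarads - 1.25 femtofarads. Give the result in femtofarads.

3.14 femtofarads

In femtofarads:
  4.39 femtofarads → 4.39
  1.25 femtofarads → 1.25
Difference: 4.39 - 1.25 = 3.14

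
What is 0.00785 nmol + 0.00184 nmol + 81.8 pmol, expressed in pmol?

In pmol:
  0.00785 nmol = 0.00785 × 10³ pmol = 7.85
  0.00184 nmol = 0.00184 × 10³ pmol = 1.84
  81.8 pmol → 81.8
Sum: 7.85 + 1.84 + 81.8 = 91.49

91.49 pmol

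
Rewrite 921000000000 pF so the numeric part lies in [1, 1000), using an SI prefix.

921 mF

= 921 × 10⁻³ F; 10⁻³ is milli.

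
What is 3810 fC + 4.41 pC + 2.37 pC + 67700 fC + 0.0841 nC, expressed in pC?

In pC:
  3810 fC = 3810 × 10⁻³ pC = 3.81
  4.41 pC → 4.41
  2.37 pC → 2.37
  67700 fC = 67700 × 10⁻³ pC = 67.7
  0.0841 nC = 0.0841 × 10³ pC = 84.1
Sum: 3.81 + 4.41 + 2.37 + 67.7 + 84.1 = 162.39

162.39 pC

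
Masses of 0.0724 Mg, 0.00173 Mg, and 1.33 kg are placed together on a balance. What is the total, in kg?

In kg:
  0.0724 Mg = 0.0724e3 kg = 72.4
  0.00173 Mg = 0.00173e3 kg = 1.73
  1.33 kg → 1.33
Sum: 72.4 + 1.73 + 1.33 = 75.46

75.46 kg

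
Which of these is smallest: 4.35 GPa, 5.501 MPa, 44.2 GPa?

5.501 MPa

4.35 GPa = 4350000000 Pa
5.501 MPa = 5501000 Pa
44.2 GPa = 44200000000 Pa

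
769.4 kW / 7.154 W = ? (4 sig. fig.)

107500

(769.4e3) / (7.154) = 107.55e3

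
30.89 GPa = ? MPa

30890 MPa

giga = 10⁹, mega = 10⁶; factor is 10³.
30.89 × 10³ = 30890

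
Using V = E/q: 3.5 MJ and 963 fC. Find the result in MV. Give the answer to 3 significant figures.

3630000000000 MV

(3.5 × 10⁶) / (963 × 10⁻¹⁵) = 0.0036345 × 10²¹ V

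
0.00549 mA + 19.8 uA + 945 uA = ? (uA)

970.29 uA

In uA:
  0.00549 mA = 0.00549e3 uA = 5.49
  19.8 uA → 19.8
  945 uA → 945
Sum: 5.49 + 19.8 + 945 = 970.29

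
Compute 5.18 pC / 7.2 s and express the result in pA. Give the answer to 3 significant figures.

(5.18 × 10⁻¹²) / (7.2) = 0.71944 × 10⁻¹² A

0.719 pA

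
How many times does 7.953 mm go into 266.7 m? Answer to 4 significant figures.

33530

(266.7) / (7.953 × 10⁻³) = 33.535 × 10³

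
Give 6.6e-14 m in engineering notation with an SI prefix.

= 66e-15 m; 1e-15 is femto.

66 fm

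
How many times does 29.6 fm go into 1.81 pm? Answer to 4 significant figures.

(1.81 × 10^-12) / (29.6 × 10^-15) = 0.061149 × 10^3

61.15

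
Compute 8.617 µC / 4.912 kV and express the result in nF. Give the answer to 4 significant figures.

(8.617 × 10^-6) / (4.912 × 10^3) = 1.75428 × 10^-9 F

1.754 nF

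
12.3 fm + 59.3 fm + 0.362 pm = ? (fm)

In fm:
  12.3 fm → 12.3
  59.3 fm → 59.3
  0.362 pm = 0.362 × 10³ fm = 362
Sum: 12.3 + 59.3 + 362 = 433.6

433.6 fm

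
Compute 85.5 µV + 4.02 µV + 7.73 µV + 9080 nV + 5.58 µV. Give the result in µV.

In µV:
  85.5 µV → 85.5
  4.02 µV → 4.02
  7.73 µV → 7.73
  9080 nV = 9080 × 10⁻³ µV = 9.08
  5.58 µV → 5.58
Sum: 85.5 + 4.02 + 7.73 + 9.08 + 5.58 = 111.91

111.91 µV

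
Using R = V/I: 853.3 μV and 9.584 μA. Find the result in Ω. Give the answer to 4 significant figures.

89.03 Ω

(853.3e-6) / (9.584e-6) = 89.0338 Ω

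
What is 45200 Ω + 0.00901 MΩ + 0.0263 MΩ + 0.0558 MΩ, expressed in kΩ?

In kΩ:
  45200 Ω = 45200 × 10^-3 kΩ = 45.2
  0.00901 MΩ = 0.00901 × 10^3 kΩ = 9.01
  0.0263 MΩ = 0.0263 × 10^3 kΩ = 26.3
  0.0558 MΩ = 0.0558 × 10^3 kΩ = 55.8
Sum: 45.2 + 9.01 + 26.3 + 55.8 = 136.31

136.31 kΩ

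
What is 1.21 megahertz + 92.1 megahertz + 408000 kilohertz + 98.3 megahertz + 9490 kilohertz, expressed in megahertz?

609.1 megahertz

In megahertz:
  1.21 megahertz → 1.21
  92.1 megahertz → 92.1
  408000 kilohertz = 408000 × 10^-3 megahertz = 408
  98.3 megahertz → 98.3
  9490 kilohertz = 9490 × 10^-3 megahertz = 9.49
Sum: 1.21 + 92.1 + 408 + 98.3 + 9.49 = 609.1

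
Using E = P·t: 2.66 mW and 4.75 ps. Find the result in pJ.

0.012635 pJ

2.66 × 10^-3 × 4.75 × 10^-12 = 12.635 × 10^-15 J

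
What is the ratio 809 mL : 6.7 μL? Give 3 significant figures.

121000

(809 × 10⁻³) / (6.7 × 10⁻⁶) = 120.7 × 10³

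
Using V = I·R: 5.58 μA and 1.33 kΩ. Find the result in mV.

7.4214 mV

5.58 × 10^-6 × 1.33 × 10^3 = 7.4214 × 10^-3 V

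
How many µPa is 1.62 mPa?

1620 µPa

milli = 10⁻³, micro = 10⁻⁶; factor is 10³.
1.62 × 10³ = 1620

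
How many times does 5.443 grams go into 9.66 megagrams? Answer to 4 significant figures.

(9.66e6) / (5.443) = 1.7748e6

1775000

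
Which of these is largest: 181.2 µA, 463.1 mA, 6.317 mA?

463.1 mA

181.2 µA = 0.0001812 A
463.1 mA = 0.4631 A
6.317 mA = 0.006317 A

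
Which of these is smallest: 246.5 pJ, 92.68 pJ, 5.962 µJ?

246.5 pJ = 0.0000000002465 J
92.68 pJ = 0.00000000009268 J
5.962 µJ = 0.000005962 J

92.68 pJ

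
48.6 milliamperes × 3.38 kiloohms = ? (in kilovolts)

0.164268 kilovolts

48.6 × 10^-3 × 3.38 × 10^3 = 164.268 V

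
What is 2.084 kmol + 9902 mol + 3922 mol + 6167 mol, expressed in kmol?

In kmol:
  2.084 kmol → 2.084
  9902 mol = 9902e-3 kmol = 9.902
  3922 mol = 3922e-3 kmol = 3.922
  6167 mol = 6167e-3 kmol = 6.167
Sum: 2.084 + 9.902 + 3.922 + 6.167 = 22.075

22.075 kmol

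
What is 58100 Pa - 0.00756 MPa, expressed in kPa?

In kPa:
  58100 Pa = 58100 × 10⁻³ kPa = 58.1
  0.00756 MPa = 0.00756 × 10³ kPa = 7.56
Difference: 58.1 - 7.56 = 50.54

50.54 kPa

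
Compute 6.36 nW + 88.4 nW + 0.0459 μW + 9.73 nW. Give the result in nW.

150.39 nW

In nW:
  6.36 nW → 6.36
  88.4 nW → 88.4
  0.0459 μW = 0.0459 × 10³ nW = 45.9
  9.73 nW → 9.73
Sum: 6.36 + 88.4 + 45.9 + 9.73 = 150.39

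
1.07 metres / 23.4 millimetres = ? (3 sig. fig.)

45.7

(1.07) / (23.4 × 10⁻³) = 0.04573 × 10³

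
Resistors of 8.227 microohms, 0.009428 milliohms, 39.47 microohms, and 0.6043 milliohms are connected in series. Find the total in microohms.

661.425 microohms

In microohms:
  8.227 microohms → 8.227
  0.009428 milliohms = 0.009428e3 microohms = 9.428
  39.47 microohms → 39.47
  0.6043 milliohms = 0.6043e3 microohms = 604.3
Sum: 8.227 + 9.428 + 39.47 + 604.3 = 661.425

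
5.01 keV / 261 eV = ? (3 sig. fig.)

19.2

(5.01e3) / (261) = 0.0192e3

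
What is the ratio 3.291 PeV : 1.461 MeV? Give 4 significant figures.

(3.291e15) / (1.461e6) = 2.2526e9

2253000000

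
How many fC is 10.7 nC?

10700000 fC

nano = 1e-9, femto = 1e-15; factor is 1e6.
10.7 × 1e6 = 10700000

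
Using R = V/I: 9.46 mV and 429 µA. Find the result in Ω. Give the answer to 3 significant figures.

(9.46 × 10^-3) / (429 × 10^-6) = 0.022051 × 10^3 Ω

22.1 Ω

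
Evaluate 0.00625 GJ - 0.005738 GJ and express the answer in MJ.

0.512 MJ

In MJ:
  0.00625 GJ = 0.00625e3 MJ = 6.25
  0.005738 GJ = 0.005738e3 MJ = 5.738
Difference: 6.25 - 5.738 = 0.512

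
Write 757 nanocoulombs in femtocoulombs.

nano = 1e-9, femto = 1e-15; factor is 1e6.
757 × 1e6 = 757000000

757000000 femtocoulombs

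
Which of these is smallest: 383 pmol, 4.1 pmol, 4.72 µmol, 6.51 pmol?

383 pmol = 0.000000000383 mol
4.1 pmol = 0.0000000000041 mol
4.72 µmol = 0.00000472 mol
6.51 pmol = 0.00000000000651 mol

4.1 pmol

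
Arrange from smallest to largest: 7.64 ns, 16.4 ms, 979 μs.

7.64 ns = 0.00000000764 s
16.4 ms = 0.0164 s
979 μs = 0.000979 s

7.64 ns < 979 μs < 16.4 ms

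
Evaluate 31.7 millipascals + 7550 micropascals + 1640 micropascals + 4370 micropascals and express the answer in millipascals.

In millipascals:
  31.7 millipascals → 31.7
  7550 micropascals = 7550 × 10^-3 millipascals = 7.55
  1640 micropascals = 1640 × 10^-3 millipascals = 1.64
  4370 micropascals = 4370 × 10^-3 millipascals = 4.37
Sum: 31.7 + 7.55 + 1.64 + 4.37 = 45.26

45.26 millipascals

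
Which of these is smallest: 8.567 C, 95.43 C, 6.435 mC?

8.567 C = 8.567 C
95.43 C = 95.43 C
6.435 mC = 0.006435 C

6.435 mC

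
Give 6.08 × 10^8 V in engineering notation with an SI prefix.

= 608 × 10^6 V; 10^6 is mega.

608 MV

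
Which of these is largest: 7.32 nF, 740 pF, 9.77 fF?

7.32 nF

7.32 nF = 0.00000000732 F
740 pF = 0.00000000074 F
9.77 fF = 0.00000000000000977 F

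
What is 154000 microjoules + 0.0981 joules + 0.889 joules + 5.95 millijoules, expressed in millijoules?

In millijoules:
  154000 microjoules = 154000 × 10^-3 millijoules = 154
  0.0981 joules = 0.0981 × 10^3 millijoules = 98.1
  0.889 joules = 0.889 × 10^3 millijoules = 889
  5.95 millijoules → 5.95
Sum: 154 + 98.1 + 889 + 5.95 = 1147.05

1147.05 millijoules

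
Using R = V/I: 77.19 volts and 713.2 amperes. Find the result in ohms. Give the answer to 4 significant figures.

(77.19) / (713.2) = 0.108231 Ω

0.1082 ohms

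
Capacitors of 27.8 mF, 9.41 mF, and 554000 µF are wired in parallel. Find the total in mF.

In mF:
  27.8 mF → 27.8
  9.41 mF → 9.41
  554000 µF = 554000e-3 mF = 554
Sum: 27.8 + 9.41 + 554 = 591.21

591.21 mF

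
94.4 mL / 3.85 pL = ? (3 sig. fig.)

24500000000

(94.4 × 10^-3) / (3.85 × 10^-12) = 24.52 × 10^9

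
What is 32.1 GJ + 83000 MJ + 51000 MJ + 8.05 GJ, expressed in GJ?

174.15 GJ

In GJ:
  32.1 GJ → 32.1
  83000 MJ = 83000 × 10^-3 GJ = 83
  51000 MJ = 51000 × 10^-3 GJ = 51
  8.05 GJ → 8.05
Sum: 32.1 + 83 + 51 + 8.05 = 174.15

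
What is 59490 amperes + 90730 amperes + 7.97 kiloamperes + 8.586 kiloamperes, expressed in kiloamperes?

166.776 kiloamperes

In kiloamperes:
  59490 amperes = 59490 × 10^-3 kiloamperes = 59.49
  90730 amperes = 90730 × 10^-3 kiloamperes = 90.73
  7.97 kiloamperes → 7.97
  8.586 kiloamperes → 8.586
Sum: 59.49 + 90.73 + 7.97 + 8.586 = 166.776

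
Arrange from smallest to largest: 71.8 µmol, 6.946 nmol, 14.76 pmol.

71.8 µmol = 0.0000718 mol
6.946 nmol = 0.000000006946 mol
14.76 pmol = 0.00000000001476 mol

14.76 pmol < 6.946 nmol < 71.8 µmol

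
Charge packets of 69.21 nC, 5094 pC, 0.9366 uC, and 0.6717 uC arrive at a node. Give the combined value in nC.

1682.604 nC

In nC:
  69.21 nC → 69.21
  5094 pC = 5094e-3 nC = 5.094
  0.9366 uC = 0.9366e3 nC = 936.6
  0.6717 uC = 0.6717e3 nC = 671.7
Sum: 69.21 + 5.094 + 936.6 + 671.7 = 1682.604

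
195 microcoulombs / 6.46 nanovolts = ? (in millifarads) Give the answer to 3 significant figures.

30200000 millifarads

(195 × 10⁻⁶) / (6.46 × 10⁻⁹) = 30.186 × 10³ F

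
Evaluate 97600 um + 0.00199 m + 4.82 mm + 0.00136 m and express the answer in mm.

In mm:
  97600 um = 97600 × 10⁻³ mm = 97.6
  0.00199 m = 0.00199 × 10³ mm = 1.99
  4.82 mm → 4.82
  0.00136 m = 0.00136 × 10³ mm = 1.36
Sum: 97.6 + 1.99 + 4.82 + 1.36 = 105.77

105.77 mm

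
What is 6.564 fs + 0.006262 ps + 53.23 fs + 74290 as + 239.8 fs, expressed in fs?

In fs:
  6.564 fs → 6.564
  0.006262 ps = 0.006262 × 10^3 fs = 6.262
  53.23 fs → 53.23
  74290 as = 74290 × 10^-3 fs = 74.29
  239.8 fs → 239.8
Sum: 6.564 + 6.262 + 53.23 + 74.29 + 239.8 = 380.146

380.146 fs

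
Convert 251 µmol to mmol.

micro = 1e-6, milli = 1e-3; factor is 1e-3.
251 × 1e-3 = 0.251

0.251 mmol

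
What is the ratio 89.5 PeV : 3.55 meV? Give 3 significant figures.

(89.5 × 10¹⁵) / (3.55 × 10⁻³) = 25.21 × 10¹⁸

25200000000000000000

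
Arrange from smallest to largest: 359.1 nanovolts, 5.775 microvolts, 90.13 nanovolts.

359.1 nanovolts = 0.0000003591 volts
5.775 microvolts = 0.000005775 volts
90.13 nanovolts = 0.00000009013 volts

90.13 nanovolts < 359.1 nanovolts < 5.775 microvolts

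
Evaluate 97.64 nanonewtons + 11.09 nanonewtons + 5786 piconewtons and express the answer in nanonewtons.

In nanonewtons:
  97.64 nanonewtons → 97.64
  11.09 nanonewtons → 11.09
  5786 piconewtons = 5786 × 10⁻³ nanonewtons = 5.786
Sum: 97.64 + 11.09 + 5.786 = 114.516

114.516 nanonewtons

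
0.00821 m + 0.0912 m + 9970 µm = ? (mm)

109.38 mm

In mm:
  0.00821 m = 0.00821 × 10³ mm = 8.21
  0.0912 m = 0.0912 × 10³ mm = 91.2
  9970 µm = 9970 × 10⁻³ mm = 9.97
Sum: 8.21 + 91.2 + 9.97 = 109.38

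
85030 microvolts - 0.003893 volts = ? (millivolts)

81.137 millivolts

In millivolts:
  85030 microvolts = 85030 × 10^-3 millivolts = 85.03
  0.003893 volts = 0.003893 × 10^3 millivolts = 3.893
Difference: 85.03 - 3.893 = 81.137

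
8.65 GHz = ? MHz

giga = 10^9, mega = 10^6; factor is 10^3.
8.65 × 10^3 = 8650

8650 MHz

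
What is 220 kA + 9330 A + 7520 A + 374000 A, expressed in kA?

610.85 kA

In kA:
  220 kA → 220
  9330 A = 9330 × 10^-3 kA = 9.33
  7520 A = 7520 × 10^-3 kA = 7.52
  374000 A = 374000 × 10^-3 kA = 374
Sum: 220 + 9.33 + 7.52 + 374 = 610.85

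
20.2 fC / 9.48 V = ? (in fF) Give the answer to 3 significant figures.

(20.2e-15) / (9.48) = 2.1308e-15 F

2.13 fF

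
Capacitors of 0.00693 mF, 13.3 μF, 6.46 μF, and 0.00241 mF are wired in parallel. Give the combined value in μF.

29.1 μF

In μF:
  0.00693 mF = 0.00693e3 μF = 6.93
  13.3 μF → 13.3
  6.46 μF → 6.46
  0.00241 mF = 0.00241e3 μF = 2.41
Sum: 6.93 + 13.3 + 6.46 + 2.41 = 29.1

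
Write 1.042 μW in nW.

micro = 10⁻⁶, nano = 10⁻⁹; factor is 10³.
1.042 × 10³ = 1042

1042 nW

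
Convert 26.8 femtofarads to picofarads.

femto = 1e-15, pico = 1e-12; factor is 1e-3.
26.8 × 1e-3 = 0.0268

0.0268 picofarads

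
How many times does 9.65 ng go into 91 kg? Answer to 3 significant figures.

(91 × 10³) / (9.65 × 10⁻⁹) = 9.43 × 10¹²

9430000000000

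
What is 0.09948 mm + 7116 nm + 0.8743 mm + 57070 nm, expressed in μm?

In μm:
  0.09948 mm = 0.09948 × 10^3 μm = 99.48
  7116 nm = 7116 × 10^-3 μm = 7.116
  0.8743 mm = 0.8743 × 10^3 μm = 874.3
  57070 nm = 57070 × 10^-3 μm = 57.07
Sum: 99.48 + 7.116 + 874.3 + 57.07 = 1037.966

1037.966 μm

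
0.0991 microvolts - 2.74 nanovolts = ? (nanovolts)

In nanovolts:
  0.0991 microvolts = 0.0991e3 nanovolts = 99.1
  2.74 nanovolts → 2.74
Difference: 99.1 - 2.74 = 96.36

96.36 nanovolts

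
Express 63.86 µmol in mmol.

micro = 10^-6, milli = 10^-3; factor is 10^-3.
63.86 × 10^-3 = 0.06386

0.06386 mmol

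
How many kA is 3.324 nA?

0.000000000003324 kA

nano = 10⁻⁹, kilo = 10³; factor is 10⁻¹².
3.324 × 10⁻¹² = 0.000000000003324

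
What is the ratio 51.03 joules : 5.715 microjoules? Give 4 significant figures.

(51.03) / (5.715 × 10^-6) = 8.9291 × 10^6

8929000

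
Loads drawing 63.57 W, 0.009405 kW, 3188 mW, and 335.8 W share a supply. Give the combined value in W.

In W:
  63.57 W → 63.57
  0.009405 kW = 0.009405e3 W = 9.405
  3188 mW = 3188e-3 W = 3.188
  335.8 W → 335.8
Sum: 63.57 + 9.405 + 3.188 + 335.8 = 411.963

411.963 W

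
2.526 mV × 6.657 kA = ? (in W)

2.526 × 10^-3 × 6.657 × 10^3 = 16.815582 W

16.815582 W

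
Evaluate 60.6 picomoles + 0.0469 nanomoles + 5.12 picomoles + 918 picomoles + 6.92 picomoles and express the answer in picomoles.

In picomoles:
  60.6 picomoles → 60.6
  0.0469 nanomoles = 0.0469 × 10³ picomoles = 46.9
  5.12 picomoles → 5.12
  918 picomoles → 918
  6.92 picomoles → 6.92
Sum: 60.6 + 46.9 + 5.12 + 918 + 6.92 = 1037.54

1037.54 picomoles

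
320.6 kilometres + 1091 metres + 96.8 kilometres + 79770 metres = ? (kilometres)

498.261 kilometres

In kilometres:
  320.6 kilometres → 320.6
  1091 metres = 1091 × 10^-3 kilometres = 1.091
  96.8 kilometres → 96.8
  79770 metres = 79770 × 10^-3 kilometres = 79.77
Sum: 320.6 + 1.091 + 96.8 + 79.77 = 498.261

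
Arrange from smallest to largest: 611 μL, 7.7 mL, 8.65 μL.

8.65 μL < 611 μL < 7.7 mL

611 μL = 0.000611 L
7.7 mL = 0.0077 L
8.65 μL = 0.00000865 L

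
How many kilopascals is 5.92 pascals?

(no prefix) = 10^0, kilo = 10^3; factor is 10^-3.
5.92 × 10^-3 = 0.00592

0.00592 kilopascals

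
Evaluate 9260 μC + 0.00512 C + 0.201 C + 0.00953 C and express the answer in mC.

In mC:
  9260 μC = 9260 × 10⁻³ mC = 9.26
  0.00512 C = 0.00512 × 10³ mC = 5.12
  0.201 C = 0.201 × 10³ mC = 201
  0.00953 C = 0.00953 × 10³ mC = 9.53
Sum: 9.26 + 5.12 + 201 + 9.53 = 224.91

224.91 mC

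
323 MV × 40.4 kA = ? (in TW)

323 × 10^6 × 40.4 × 10^3 = 13049.2 × 10^9 W

13.0492 TW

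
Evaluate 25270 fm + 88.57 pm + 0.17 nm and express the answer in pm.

In pm:
  25270 fm = 25270 × 10^-3 pm = 25.27
  88.57 pm → 88.57
  0.17 nm = 0.17 × 10^3 pm = 170
Sum: 25.27 + 88.57 + 170 = 283.84

283.84 pm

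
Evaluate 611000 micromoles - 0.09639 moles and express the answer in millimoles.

514.61 millimoles

In millimoles:
  611000 micromoles = 611000 × 10⁻³ millimoles = 611
  0.09639 moles = 0.09639 × 10³ millimoles = 96.39
Difference: 611 - 96.39 = 514.61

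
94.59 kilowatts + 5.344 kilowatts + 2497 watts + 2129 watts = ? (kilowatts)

In kilowatts:
  94.59 kilowatts → 94.59
  5.344 kilowatts → 5.344
  2497 watts = 2497e-3 kilowatts = 2.497
  2129 watts = 2129e-3 kilowatts = 2.129
Sum: 94.59 + 5.344 + 2.497 + 2.129 = 104.56

104.56 kilowatts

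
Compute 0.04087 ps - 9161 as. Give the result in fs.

In fs:
  0.04087 ps = 0.04087 × 10^3 fs = 40.87
  9161 as = 9161 × 10^-3 fs = 9.161
Difference: 40.87 - 9.161 = 31.709

31.709 fs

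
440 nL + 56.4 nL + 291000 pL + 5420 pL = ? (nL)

In nL:
  440 nL → 440
  56.4 nL → 56.4
  291000 pL = 291000 × 10^-3 nL = 291
  5420 pL = 5420 × 10^-3 nL = 5.42
Sum: 440 + 56.4 + 291 + 5.42 = 792.82

792.82 nL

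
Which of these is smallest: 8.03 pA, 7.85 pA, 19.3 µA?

7.85 pA

8.03 pA = 0.00000000000803 A
7.85 pA = 0.00000000000785 A
19.3 µA = 0.0000193 A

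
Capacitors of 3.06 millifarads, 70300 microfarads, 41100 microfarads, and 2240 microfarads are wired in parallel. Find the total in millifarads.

In millifarads:
  3.06 millifarads → 3.06
  70300 microfarads = 70300e-3 millifarads = 70.3
  41100 microfarads = 41100e-3 millifarads = 41.1
  2240 microfarads = 2240e-3 millifarads = 2.24
Sum: 3.06 + 70.3 + 41.1 + 2.24 = 116.7

116.7 millifarads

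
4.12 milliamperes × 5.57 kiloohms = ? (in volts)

4.12 × 10^-3 × 5.57 × 10^3 = 22.9484 V

22.9484 volts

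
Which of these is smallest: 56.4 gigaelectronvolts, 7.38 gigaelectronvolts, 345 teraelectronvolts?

7.38 gigaelectronvolts

56.4 gigaelectronvolts = 56400000000 electronvolts
7.38 gigaelectronvolts = 7380000000 electronvolts
345 teraelectronvolts = 345000000000000 electronvolts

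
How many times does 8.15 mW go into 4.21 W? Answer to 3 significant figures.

517

(4.21) / (8.15 × 10⁻³) = 0.5166 × 10³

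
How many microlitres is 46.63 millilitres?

46630 microlitres

milli = 1e-3, micro = 1e-6; factor is 1e3.
46.63 × 1e3 = 46630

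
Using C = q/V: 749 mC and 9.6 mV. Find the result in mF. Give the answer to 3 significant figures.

(749e-3) / (9.6e-3) = 78.021 F

78000 mF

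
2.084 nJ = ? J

0.000000002084 J

nano = 1e-9, (no prefix) = 1e0; factor is 1e-9.
2.084 × 1e-9 = 0.000000002084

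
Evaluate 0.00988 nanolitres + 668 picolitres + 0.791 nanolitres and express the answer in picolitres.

1468.88 picolitres

In picolitres:
  0.00988 nanolitres = 0.00988 × 10³ picolitres = 9.88
  668 picolitres → 668
  0.791 nanolitres = 0.791 × 10³ picolitres = 791
Sum: 9.88 + 668 + 791 = 1468.88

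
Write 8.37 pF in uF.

pico = 1e-12, micro = 1e-6; factor is 1e-6.
8.37 × 1e-6 = 0.00000837

0.00000837 uF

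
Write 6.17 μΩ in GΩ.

0.00000000000000617 GΩ

micro = 10⁻⁶, giga = 10⁹; factor is 10⁻¹⁵.
6.17 × 10⁻¹⁵ = 0.00000000000000617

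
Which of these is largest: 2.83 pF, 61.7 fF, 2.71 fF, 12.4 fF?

2.83 pF = 0.00000000000283 F
61.7 fF = 0.0000000000000617 F
2.71 fF = 0.00000000000000271 F
12.4 fF = 0.0000000000000124 F

2.83 pF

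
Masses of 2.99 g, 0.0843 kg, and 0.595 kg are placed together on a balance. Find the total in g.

682.29 g

In g:
  2.99 g → 2.99
  0.0843 kg = 0.0843 × 10^3 g = 84.3
  0.595 kg = 0.595 × 10^3 g = 595
Sum: 2.99 + 84.3 + 595 = 682.29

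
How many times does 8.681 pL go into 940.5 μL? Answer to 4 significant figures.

(940.5 × 10^-6) / (8.681 × 10^-12) = 108.34 × 10^6

108300000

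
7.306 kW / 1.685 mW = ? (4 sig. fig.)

4336000

(7.306 × 10^3) / (1.685 × 10^-3) = 4.3359 × 10^6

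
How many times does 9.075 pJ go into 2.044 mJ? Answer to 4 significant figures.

(2.044 × 10⁻³) / (9.075 × 10⁻¹²) = 0.22523 × 10⁹

225200000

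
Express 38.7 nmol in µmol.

nano = 1e-9, micro = 1e-6; factor is 1e-3.
38.7 × 1e-3 = 0.0387

0.0387 µmol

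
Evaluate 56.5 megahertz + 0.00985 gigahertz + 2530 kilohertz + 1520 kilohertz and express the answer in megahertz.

70.4 megahertz

In megahertz:
  56.5 megahertz → 56.5
  0.00985 gigahertz = 0.00985e3 megahertz = 9.85
  2530 kilohertz = 2530e-3 megahertz = 2.53
  1520 kilohertz = 1520e-3 megahertz = 1.52
Sum: 56.5 + 9.85 + 2.53 + 1.52 = 70.4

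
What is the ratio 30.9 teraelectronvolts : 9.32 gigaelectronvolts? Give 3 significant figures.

(30.9e12) / (9.32e9) = 3.315e3

3320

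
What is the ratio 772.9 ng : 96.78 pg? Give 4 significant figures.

(772.9 × 10⁻⁹) / (96.78 × 10⁻¹²) = 7.9862 × 10³

7986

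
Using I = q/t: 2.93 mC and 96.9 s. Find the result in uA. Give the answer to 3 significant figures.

30.2 uA

(2.93 × 10^-3) / (96.9) = 0.030237 × 10^-3 A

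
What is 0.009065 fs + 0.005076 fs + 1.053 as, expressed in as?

In as:
  0.009065 fs = 0.009065 × 10³ as = 9.065
  0.005076 fs = 0.005076 × 10³ as = 5.076
  1.053 as → 1.053
Sum: 9.065 + 5.076 + 1.053 = 15.194

15.194 as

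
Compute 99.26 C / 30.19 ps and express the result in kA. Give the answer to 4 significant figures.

3288000000 kA

(99.26) / (30.19 × 10^-12) = 3.28784 × 10^12 A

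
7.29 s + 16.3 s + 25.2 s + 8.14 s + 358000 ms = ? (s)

In s:
  7.29 s → 7.29
  16.3 s → 16.3
  25.2 s → 25.2
  8.14 s → 8.14
  358000 ms = 358000 × 10^-3 s = 358
Sum: 7.29 + 16.3 + 25.2 + 8.14 + 358 = 414.93

414.93 s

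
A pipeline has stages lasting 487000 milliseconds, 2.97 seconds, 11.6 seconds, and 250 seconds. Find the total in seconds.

In seconds:
  487000 milliseconds = 487000 × 10^-3 seconds = 487
  2.97 seconds → 2.97
  11.6 seconds → 11.6
  250 seconds → 250
Sum: 487 + 2.97 + 11.6 + 250 = 751.57

751.57 seconds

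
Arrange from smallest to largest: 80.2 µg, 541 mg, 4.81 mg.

80.2 µg = 0.0000802 g
541 mg = 0.541 g
4.81 mg = 0.00481 g

80.2 µg < 4.81 mg < 541 mg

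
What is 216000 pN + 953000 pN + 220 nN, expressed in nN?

In nN:
  216000 pN = 216000 × 10^-3 nN = 216
  953000 pN = 953000 × 10^-3 nN = 953
  220 nN → 220
Sum: 216 + 953 + 220 = 1389

1389 nN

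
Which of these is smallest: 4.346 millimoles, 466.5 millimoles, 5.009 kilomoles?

4.346 millimoles = 0.004346 moles
466.5 millimoles = 0.4665 moles
5.009 kilomoles = 5009 moles

4.346 millimoles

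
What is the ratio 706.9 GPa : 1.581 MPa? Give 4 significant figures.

447100

(706.9e9) / (1.581e6) = 447.12e3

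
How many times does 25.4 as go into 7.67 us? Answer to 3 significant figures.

302000000000

(7.67 × 10^-6) / (25.4 × 10^-18) = 0.302 × 10^12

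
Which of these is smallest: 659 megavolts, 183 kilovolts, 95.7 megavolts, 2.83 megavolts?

659 megavolts = 659000000 volts
183 kilovolts = 183000 volts
95.7 megavolts = 95700000 volts
2.83 megavolts = 2830000 volts

183 kilovolts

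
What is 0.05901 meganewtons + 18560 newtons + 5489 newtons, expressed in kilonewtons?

83.059 kilonewtons

In kilonewtons:
  0.05901 meganewtons = 0.05901e3 kilonewtons = 59.01
  18560 newtons = 18560e-3 kilonewtons = 18.56
  5489 newtons = 5489e-3 kilonewtons = 5.489
Sum: 59.01 + 18.56 + 5.489 = 83.059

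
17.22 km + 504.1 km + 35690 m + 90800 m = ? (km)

In km:
  17.22 km → 17.22
  504.1 km → 504.1
  35690 m = 35690 × 10^-3 km = 35.69
  90800 m = 90800 × 10^-3 km = 90.8
Sum: 17.22 + 504.1 + 35.69 + 90.8 = 647.81

647.81 km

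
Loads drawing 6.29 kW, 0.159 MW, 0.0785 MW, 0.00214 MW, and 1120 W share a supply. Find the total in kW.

247.05 kW

In kW:
  6.29 kW → 6.29
  0.159 MW = 0.159 × 10³ kW = 159
  0.0785 MW = 0.0785 × 10³ kW = 78.5
  0.00214 MW = 0.00214 × 10³ kW = 2.14
  1120 W = 1120 × 10⁻³ kW = 1.12
Sum: 6.29 + 159 + 78.5 + 2.14 + 1.12 = 247.05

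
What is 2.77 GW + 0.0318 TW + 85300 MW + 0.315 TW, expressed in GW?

434.87 GW

In GW:
  2.77 GW → 2.77
  0.0318 TW = 0.0318e3 GW = 31.8
  85300 MW = 85300e-3 GW = 85.3
  0.315 TW = 0.315e3 GW = 315
Sum: 2.77 + 31.8 + 85.3 + 315 = 434.87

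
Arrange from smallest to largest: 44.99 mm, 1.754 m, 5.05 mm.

44.99 mm = 0.04499 m
1.754 m = 1.754 m
5.05 mm = 0.00505 m

5.05 mm < 44.99 mm < 1.754 m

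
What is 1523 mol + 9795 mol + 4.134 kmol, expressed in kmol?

In kmol:
  1523 mol = 1523e-3 kmol = 1.523
  9795 mol = 9795e-3 kmol = 9.795
  4.134 kmol → 4.134
Sum: 1.523 + 9.795 + 4.134 = 15.452

15.452 kmol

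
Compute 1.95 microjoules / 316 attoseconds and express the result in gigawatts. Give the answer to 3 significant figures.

(1.95 × 10^-6) / (316 × 10^-18) = 0.0061709 × 10^12 W

6.17 gigawatts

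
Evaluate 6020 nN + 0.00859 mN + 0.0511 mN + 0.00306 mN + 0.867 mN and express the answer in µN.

935.77 µN

In µN:
  6020 nN = 6020 × 10^-3 µN = 6.02
  0.00859 mN = 0.00859 × 10^3 µN = 8.59
  0.0511 mN = 0.0511 × 10^3 µN = 51.1
  0.00306 mN = 0.00306 × 10^3 µN = 3.06
  0.867 mN = 0.867 × 10^3 µN = 867
Sum: 6.02 + 8.59 + 51.1 + 3.06 + 867 = 935.77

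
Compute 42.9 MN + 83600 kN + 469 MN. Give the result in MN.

In MN:
  42.9 MN → 42.9
  83600 kN = 83600 × 10⁻³ MN = 83.6
  469 MN → 469
Sum: 42.9 + 83.6 + 469 = 595.5

595.5 MN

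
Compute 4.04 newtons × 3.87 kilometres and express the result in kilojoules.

4.04 × 3.87e3 = 15.6348e3 J

15.6348 kilojoules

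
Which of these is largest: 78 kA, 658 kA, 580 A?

78 kA = 78000 A
658 kA = 658000 A
580 A = 580 A

658 kA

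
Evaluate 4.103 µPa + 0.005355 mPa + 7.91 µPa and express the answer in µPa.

17.368 µPa

In µPa:
  4.103 µPa → 4.103
  0.005355 mPa = 0.005355e3 µPa = 5.355
  7.91 µPa → 7.91
Sum: 4.103 + 5.355 + 7.91 = 17.368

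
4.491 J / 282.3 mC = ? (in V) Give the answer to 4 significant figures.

(4.491) / (282.3e-3) = 0.0159086e3 V

15.91 V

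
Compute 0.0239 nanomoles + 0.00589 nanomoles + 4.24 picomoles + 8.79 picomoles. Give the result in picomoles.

42.82 picomoles

In picomoles:
  0.0239 nanomoles = 0.0239 × 10^3 picomoles = 23.9
  0.00589 nanomoles = 0.00589 × 10^3 picomoles = 5.89
  4.24 picomoles → 4.24
  8.79 picomoles → 8.79
Sum: 23.9 + 5.89 + 4.24 + 8.79 = 42.82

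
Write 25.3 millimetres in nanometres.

milli = 10⁻³, nano = 10⁻⁹; factor is 10⁶.
25.3 × 10⁶ = 25300000

25300000 nanometres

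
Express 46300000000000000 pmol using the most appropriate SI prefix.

= 46.3e3 mol; 1e3 is kilo.

46.3 kmol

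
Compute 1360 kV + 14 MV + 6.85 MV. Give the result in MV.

In MV:
  1360 kV = 1360 × 10^-3 MV = 1.36
  14 MV → 14
  6.85 MV → 6.85
Sum: 1.36 + 14 + 6.85 = 22.21

22.21 MV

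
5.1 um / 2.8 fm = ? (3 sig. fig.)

1820000000

(5.1 × 10^-6) / (2.8 × 10^-15) = 1.821 × 10^9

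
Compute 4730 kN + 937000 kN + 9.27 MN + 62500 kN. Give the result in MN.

In MN:
  4730 kN = 4730 × 10^-3 MN = 4.73
  937000 kN = 937000 × 10^-3 MN = 937
  9.27 MN → 9.27
  62500 kN = 62500 × 10^-3 MN = 62.5
Sum: 4.73 + 937 + 9.27 + 62.5 = 1013.5

1013.5 MN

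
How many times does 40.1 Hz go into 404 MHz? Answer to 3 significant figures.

(404 × 10^6) / (40.1) = 10.07 × 10^6

10100000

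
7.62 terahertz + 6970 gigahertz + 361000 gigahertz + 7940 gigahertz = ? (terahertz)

In terahertz:
  7.62 terahertz → 7.62
  6970 gigahertz = 6970e-3 terahertz = 6.97
  361000 gigahertz = 361000e-3 terahertz = 361
  7940 gigahertz = 7940e-3 terahertz = 7.94
Sum: 7.62 + 6.97 + 361 + 7.94 = 383.53

383.53 terahertz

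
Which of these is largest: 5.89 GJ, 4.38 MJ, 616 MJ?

5.89 GJ

5.89 GJ = 5890000000 J
4.38 MJ = 4380000 J
616 MJ = 616000000 J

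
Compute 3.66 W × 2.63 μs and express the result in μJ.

9.6258 μJ

3.66 × 2.63e-6 = 9.6258e-6 J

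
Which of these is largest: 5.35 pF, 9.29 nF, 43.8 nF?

43.8 nF

5.35 pF = 0.00000000000535 F
9.29 nF = 0.00000000929 F
43.8 nF = 0.0000000438 F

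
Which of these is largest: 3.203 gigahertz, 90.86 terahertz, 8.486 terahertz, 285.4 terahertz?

285.4 terahertz

3.203 gigahertz = 3203000000 hertz
90.86 terahertz = 90860000000000 hertz
8.486 terahertz = 8486000000000 hertz
285.4 terahertz = 285400000000000 hertz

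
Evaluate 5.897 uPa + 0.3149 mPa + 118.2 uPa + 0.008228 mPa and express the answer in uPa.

In uPa:
  5.897 uPa → 5.897
  0.3149 mPa = 0.3149e3 uPa = 314.9
  118.2 uPa → 118.2
  0.008228 mPa = 0.008228e3 uPa = 8.228
Sum: 5.897 + 314.9 + 118.2 + 8.228 = 447.225

447.225 uPa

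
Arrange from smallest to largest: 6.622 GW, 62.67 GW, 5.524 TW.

6.622 GW < 62.67 GW < 5.524 TW

6.622 GW = 6622000000 W
62.67 GW = 62670000000 W
5.524 TW = 5524000000000 W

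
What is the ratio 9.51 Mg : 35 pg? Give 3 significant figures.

(9.51 × 10⁶) / (35 × 10⁻¹²) = 0.2717 × 10¹⁸

272000000000000000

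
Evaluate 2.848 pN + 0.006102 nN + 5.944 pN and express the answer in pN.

14.894 pN

In pN:
  2.848 pN → 2.848
  0.006102 nN = 0.006102e3 pN = 6.102
  5.944 pN → 5.944
Sum: 2.848 + 6.102 + 5.944 = 14.894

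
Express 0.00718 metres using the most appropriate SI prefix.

= 7.18e-3 metres; 1e-3 is milli.

7.18 millimetres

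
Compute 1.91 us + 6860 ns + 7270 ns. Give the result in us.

In us:
  1.91 us → 1.91
  6860 ns = 6860 × 10^-3 us = 6.86
  7270 ns = 7270 × 10^-3 us = 7.27
Sum: 1.91 + 6.86 + 7.27 = 16.04

16.04 us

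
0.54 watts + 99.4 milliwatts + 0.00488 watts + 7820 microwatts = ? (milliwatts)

652.1 milliwatts

In milliwatts:
  0.54 watts = 0.54e3 milliwatts = 540
  99.4 milliwatts → 99.4
  0.00488 watts = 0.00488e3 milliwatts = 4.88
  7820 microwatts = 7820e-3 milliwatts = 7.82
Sum: 540 + 99.4 + 4.88 + 7.82 = 652.1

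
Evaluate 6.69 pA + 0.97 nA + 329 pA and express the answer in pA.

In pA:
  6.69 pA → 6.69
  0.97 nA = 0.97 × 10³ pA = 970
  329 pA → 329
Sum: 6.69 + 970 + 329 = 1305.69

1305.69 pA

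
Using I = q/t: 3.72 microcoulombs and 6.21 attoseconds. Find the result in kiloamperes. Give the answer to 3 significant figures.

599000000 kiloamperes

(3.72 × 10⁻⁶) / (6.21 × 10⁻¹⁸) = 0.59903 × 10¹² A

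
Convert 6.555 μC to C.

0.000006555 C

micro = 1e-6, (no prefix) = 1e0; factor is 1e-6.
6.555 × 1e-6 = 0.000006555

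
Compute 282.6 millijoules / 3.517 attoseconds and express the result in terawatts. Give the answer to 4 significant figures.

(282.6 × 10^-3) / (3.517 × 10^-18) = 80.3526 × 10^15 W

80350 terawatts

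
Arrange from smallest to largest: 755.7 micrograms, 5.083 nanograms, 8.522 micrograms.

755.7 micrograms = 0.0007557 grams
5.083 nanograms = 0.000000005083 grams
8.522 micrograms = 0.000008522 grams

5.083 nanograms < 8.522 micrograms < 755.7 micrograms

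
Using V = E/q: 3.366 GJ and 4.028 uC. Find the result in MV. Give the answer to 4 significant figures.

(3.366e9) / (4.028e-6) = 0.83565e15 V

835700000 MV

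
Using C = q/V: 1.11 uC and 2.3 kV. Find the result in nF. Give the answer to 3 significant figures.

0.483 nF

(1.11 × 10⁻⁶) / (2.3 × 10³) = 0.48261 × 10⁻⁹ F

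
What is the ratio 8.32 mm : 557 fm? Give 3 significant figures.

(8.32 × 10^-3) / (557 × 10^-15) = 0.01494 × 10^12

14900000000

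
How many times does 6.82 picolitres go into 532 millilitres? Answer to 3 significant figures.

(532 × 10⁻³) / (6.82 × 10⁻¹²) = 78.01 × 10⁹

78000000000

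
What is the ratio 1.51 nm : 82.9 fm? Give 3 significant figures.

18200

(1.51 × 10⁻⁹) / (82.9 × 10⁻¹⁵) = 0.01821 × 10⁶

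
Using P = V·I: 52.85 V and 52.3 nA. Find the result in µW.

52.85 × 52.3 × 10⁻⁹ = 2764.055 × 10⁻⁹ W

2.764055 µW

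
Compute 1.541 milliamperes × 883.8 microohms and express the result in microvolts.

1.3619358 microvolts

1.541e-3 × 883.8e-6 = 1361.9358e-9 V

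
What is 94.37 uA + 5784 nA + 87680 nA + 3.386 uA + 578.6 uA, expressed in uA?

In uA:
  94.37 uA → 94.37
  5784 nA = 5784e-3 uA = 5.784
  87680 nA = 87680e-3 uA = 87.68
  3.386 uA → 3.386
  578.6 uA → 578.6
Sum: 94.37 + 5.784 + 87.68 + 3.386 + 578.6 = 769.82

769.82 uA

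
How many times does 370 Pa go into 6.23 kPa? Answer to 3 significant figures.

16.8

(6.23 × 10³) / (370) = 0.01684 × 10³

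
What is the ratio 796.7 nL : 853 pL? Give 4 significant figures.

934.0

(796.7 × 10^-9) / (853 × 10^-12) = 0.934 × 10^3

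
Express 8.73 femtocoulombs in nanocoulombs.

femto = 10⁻¹⁵, nano = 10⁻⁹; factor is 10⁻⁶.
8.73 × 10⁻⁶ = 0.00000873

0.00000873 nanocoulombs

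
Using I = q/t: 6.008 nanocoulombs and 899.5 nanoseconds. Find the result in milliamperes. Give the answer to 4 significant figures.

(6.008e-9) / (899.5e-9) = 0.00667927 A

6.679 milliamperes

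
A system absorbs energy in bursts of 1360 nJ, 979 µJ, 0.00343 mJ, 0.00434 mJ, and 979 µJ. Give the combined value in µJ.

1967.13 µJ

In µJ:
  1360 nJ = 1360 × 10⁻³ µJ = 1.36
  979 µJ → 979
  0.00343 mJ = 0.00343 × 10³ µJ = 3.43
  0.00434 mJ = 0.00434 × 10³ µJ = 4.34
  979 µJ → 979
Sum: 1.36 + 979 + 3.43 + 4.34 + 979 = 1967.13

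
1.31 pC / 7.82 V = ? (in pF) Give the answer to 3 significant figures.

0.168 pF

(1.31e-12) / (7.82) = 0.16752e-12 F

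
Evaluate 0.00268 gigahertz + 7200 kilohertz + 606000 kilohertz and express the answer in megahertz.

In megahertz:
  0.00268 gigahertz = 0.00268e3 megahertz = 2.68
  7200 kilohertz = 7200e-3 megahertz = 7.2
  606000 kilohertz = 606000e-3 megahertz = 606
Sum: 2.68 + 7.2 + 606 = 615.88

615.88 megahertz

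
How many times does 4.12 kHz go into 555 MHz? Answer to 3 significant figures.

135000

(555 × 10^6) / (4.12 × 10^3) = 134.7 × 10^3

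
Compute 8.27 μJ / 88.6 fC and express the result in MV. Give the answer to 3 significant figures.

(8.27e-6) / (88.6e-15) = 0.093341e9 V

93.3 MV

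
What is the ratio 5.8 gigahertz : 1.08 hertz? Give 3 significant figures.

5370000000

(5.8e9) / (1.08) = 5.37e9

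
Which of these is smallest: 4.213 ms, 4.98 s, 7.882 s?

4.213 ms = 0.004213 s
4.98 s = 4.98 s
7.882 s = 7.882 s

4.213 ms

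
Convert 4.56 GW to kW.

giga = 10⁹, kilo = 10³; factor is 10⁶.
4.56 × 10⁶ = 4560000

4560000 kW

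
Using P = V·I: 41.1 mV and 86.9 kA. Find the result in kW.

3.57159 kW

41.1 × 10⁻³ × 86.9 × 10³ = 3571.59 W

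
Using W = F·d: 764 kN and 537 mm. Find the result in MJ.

764 × 10^3 × 537 × 10^-3 = 410268 J

0.410268 MJ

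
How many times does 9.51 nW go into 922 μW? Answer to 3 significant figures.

(922 × 10^-6) / (9.51 × 10^-9) = 96.95 × 10^3

97000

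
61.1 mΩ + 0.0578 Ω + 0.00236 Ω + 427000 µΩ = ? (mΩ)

548.26 mΩ

In mΩ:
  61.1 mΩ → 61.1
  0.0578 Ω = 0.0578 × 10^3 mΩ = 57.8
  0.00236 Ω = 0.00236 × 10^3 mΩ = 2.36
  427000 µΩ = 427000 × 10^-3 mΩ = 427
Sum: 61.1 + 57.8 + 2.36 + 427 = 548.26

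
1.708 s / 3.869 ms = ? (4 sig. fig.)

(1.708) / (3.869e-3) = 0.44146e3

441.5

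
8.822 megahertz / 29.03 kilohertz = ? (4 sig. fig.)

303.9

(8.822 × 10^6) / (29.03 × 10^3) = 0.30389 × 10^3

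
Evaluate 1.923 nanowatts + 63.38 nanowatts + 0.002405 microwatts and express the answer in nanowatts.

67.708 nanowatts

In nanowatts:
  1.923 nanowatts → 1.923
  63.38 nanowatts → 63.38
  0.002405 microwatts = 0.002405 × 10³ nanowatts = 2.405
Sum: 1.923 + 63.38 + 2.405 = 67.708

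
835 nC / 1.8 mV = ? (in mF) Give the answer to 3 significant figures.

(835e-9) / (1.8e-3) = 463.89e-6 F

0.464 mF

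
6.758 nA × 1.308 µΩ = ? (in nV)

6.758e-9 × 1.308e-6 = 8.839464e-15 V

0.000008839464 nV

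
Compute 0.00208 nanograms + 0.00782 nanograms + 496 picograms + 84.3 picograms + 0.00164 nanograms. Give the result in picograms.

In picograms:
  0.00208 nanograms = 0.00208 × 10³ picograms = 2.08
  0.00782 nanograms = 0.00782 × 10³ picograms = 7.82
  496 picograms → 496
  84.3 picograms → 84.3
  0.00164 nanograms = 0.00164 × 10³ picograms = 1.64
Sum: 2.08 + 7.82 + 496 + 84.3 + 1.64 = 591.84

591.84 picograms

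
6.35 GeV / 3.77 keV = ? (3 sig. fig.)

(6.35e9) / (3.77e3) = 1.684e6

1680000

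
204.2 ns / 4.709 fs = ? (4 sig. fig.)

43360000

(204.2e-9) / (4.709e-15) = 43.364e6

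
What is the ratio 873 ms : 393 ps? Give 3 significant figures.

2220000000

(873 × 10^-3) / (393 × 10^-12) = 2.221 × 10^9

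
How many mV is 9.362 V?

(no prefix) = 10⁰, milli = 10⁻³; factor is 10³.
9.362 × 10³ = 9362

9362 mV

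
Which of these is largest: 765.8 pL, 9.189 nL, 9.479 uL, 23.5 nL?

9.479 uL

765.8 pL = 0.0000000007658 L
9.189 nL = 0.000000009189 L
9.479 uL = 0.000009479 L
23.5 nL = 0.0000000235 L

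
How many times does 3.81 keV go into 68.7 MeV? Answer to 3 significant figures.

18000

(68.7 × 10⁶) / (3.81 × 10³) = 18.03 × 10³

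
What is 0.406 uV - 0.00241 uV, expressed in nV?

In nV:
  0.406 uV = 0.406 × 10^3 nV = 406
  0.00241 uV = 0.00241 × 10^3 nV = 2.41
Difference: 406 - 2.41 = 403.59

403.59 nV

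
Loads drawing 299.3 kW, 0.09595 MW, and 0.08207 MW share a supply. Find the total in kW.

In kW:
  299.3 kW → 299.3
  0.09595 MW = 0.09595e3 kW = 95.95
  0.08207 MW = 0.08207e3 kW = 82.07
Sum: 299.3 + 95.95 + 82.07 = 477.32

477.32 kW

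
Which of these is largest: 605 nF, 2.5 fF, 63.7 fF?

605 nF

605 nF = 0.000000605 F
2.5 fF = 0.0000000000000025 F
63.7 fF = 0.0000000000000637 F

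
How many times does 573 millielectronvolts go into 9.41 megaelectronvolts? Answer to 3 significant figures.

16400000

(9.41e6) / (573e-3) = 0.01642e9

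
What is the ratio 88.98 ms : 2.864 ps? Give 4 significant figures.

31070000000

(88.98e-3) / (2.864e-12) = 31.068e9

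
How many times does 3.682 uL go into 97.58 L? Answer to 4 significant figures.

(97.58) / (3.682e-6) = 26.502e6

26500000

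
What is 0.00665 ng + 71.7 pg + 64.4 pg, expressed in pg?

142.75 pg

In pg:
  0.00665 ng = 0.00665 × 10³ pg = 6.65
  71.7 pg → 71.7
  64.4 pg → 64.4
Sum: 6.65 + 71.7 + 64.4 = 142.75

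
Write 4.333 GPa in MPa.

4333 MPa

giga = 1e9, mega = 1e6; factor is 1e3.
4.333 × 1e3 = 4333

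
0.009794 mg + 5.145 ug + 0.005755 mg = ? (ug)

20.694 ug

In ug:
  0.009794 mg = 0.009794 × 10^3 ug = 9.794
  5.145 ug → 5.145
  0.005755 mg = 0.005755 × 10^3 ug = 5.755
Sum: 9.794 + 5.145 + 5.755 = 20.694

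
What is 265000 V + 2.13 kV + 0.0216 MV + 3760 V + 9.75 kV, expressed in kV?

In kV:
  265000 V = 265000e-3 kV = 265
  2.13 kV → 2.13
  0.0216 MV = 0.0216e3 kV = 21.6
  3760 V = 3760e-3 kV = 3.76
  9.75 kV → 9.75
Sum: 265 + 2.13 + 21.6 + 3.76 + 9.75 = 302.24

302.24 kV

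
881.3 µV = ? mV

0.8813 mV

micro = 1e-6, milli = 1e-3; factor is 1e-3.
881.3 × 1e-3 = 0.8813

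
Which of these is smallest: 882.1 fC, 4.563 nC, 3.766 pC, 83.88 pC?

882.1 fC

882.1 fC = 0.0000000000008821 C
4.563 nC = 0.000000004563 C
3.766 pC = 0.000000000003766 C
83.88 pC = 0.00000000008388 C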